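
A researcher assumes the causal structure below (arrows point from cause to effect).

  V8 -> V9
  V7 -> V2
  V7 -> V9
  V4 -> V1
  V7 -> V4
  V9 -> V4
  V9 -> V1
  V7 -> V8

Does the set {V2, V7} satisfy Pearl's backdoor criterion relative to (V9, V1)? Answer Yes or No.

Backdoor paths from V9 to V1 (paths whose first edge points into V9):
  P1: V9 <- V7 -> V4 -> V1
  P2: V9 <- V8 <- V7 -> V4 -> V1
Condition 1 (no descendant of V9 in the set): holds — descendants of V9 are {V1, V4}; none are in {V2, V7}.
Condition 2 (every backdoor path blocked by {V2, V7}):
  P1: blocked at fork node V7 ∈ conditioning set.
  P2: blocked at fork node V7 ∈ conditioning set.
{V2, V7} satisfies the backdoor criterion.

Yes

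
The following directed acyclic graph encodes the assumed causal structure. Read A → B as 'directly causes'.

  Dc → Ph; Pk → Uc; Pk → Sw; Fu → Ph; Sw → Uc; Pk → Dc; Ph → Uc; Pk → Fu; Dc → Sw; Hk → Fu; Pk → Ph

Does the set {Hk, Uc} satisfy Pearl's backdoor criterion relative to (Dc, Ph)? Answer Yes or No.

Backdoor paths from Dc to Ph (paths whose first edge points into Dc):
  P1: Dc <- Pk -> Fu -> Ph
  P2: Dc <- Pk -> Ph
  P3: Dc <- Pk -> Sw -> Uc <- Ph
  P4: Dc <- Pk -> Uc <- Ph
Condition 1 (no descendant of Dc in the set): FAILS — Uc is a descendant of Dc.
Condition 2 (every backdoor path blocked by {Hk, Uc}):
  P1: open — no interior node is in the conditioning set.
  P2: open — no interior node is in the conditioning set.
  P3: open — collider(s) Uc are conditioned on (or have a conditioned descendant) and no non-collider on the path is in the set.
  P4: open — collider(s) Uc are conditioned on (or have a conditioned descendant) and no non-collider on the path is in the set.
{Hk, Uc} does not satisfy the backdoor criterion.

No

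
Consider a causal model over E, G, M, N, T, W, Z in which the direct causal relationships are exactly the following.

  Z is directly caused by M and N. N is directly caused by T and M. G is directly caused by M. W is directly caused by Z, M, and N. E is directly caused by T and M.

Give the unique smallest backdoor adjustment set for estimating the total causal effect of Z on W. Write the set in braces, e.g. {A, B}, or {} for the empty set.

{M, N}

Variables eligible for adjustment (non-descendants of Z, excluding Z and W): {E, G, M, N, T}.
Backdoor paths from Z to W:
  P1: Z <- M -> N -> W
  P2: Z <- M -> E <- T -> N -> W
  P3: Z <- M -> W
  P4: Z <- N <- M -> W
  P5: Z <- N <- T -> E <- M -> W
  P6: Z <- N -> W
The empty set is not sufficient: P1 (Z <- M -> N -> W) has no collider blocking it and no conditioned non-collider, so it is open.
Try {M, N}:
  P1: blocked at fork node M ∈ conditioning set.
  P2: blocked at fork node M ∈ conditioning set.
  P3: blocked at fork node M ∈ conditioning set.
  P4: blocked at chain node N ∈ conditioning set.
  P5: blocked at chain node N ∈ conditioning set.
  P6: blocked at fork node N ∈ conditioning set.
{M, N} contains no descendant of Z and blocks every backdoor path.
Every element of {M, N} is needed (dropping M leaves P3 open; dropping N leaves P6 open), so no proper subset is valid.
Among all size-2 subsets of the eligible variables, only {M, N} blocks every backdoor path, so it is the unique smallest valid adjustment set.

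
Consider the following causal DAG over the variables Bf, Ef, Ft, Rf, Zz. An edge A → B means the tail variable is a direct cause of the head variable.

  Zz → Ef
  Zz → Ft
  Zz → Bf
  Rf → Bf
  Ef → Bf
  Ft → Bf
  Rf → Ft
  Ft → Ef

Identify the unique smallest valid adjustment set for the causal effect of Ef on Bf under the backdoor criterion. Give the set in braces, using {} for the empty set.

{Ft, Zz}

Variables eligible for adjustment (non-descendants of Ef, excluding Ef and Bf): {Ft, Rf, Zz}.
Backdoor paths from Ef to Bf:
  P1: Ef <- Zz -> Ft <- Rf -> Bf
  P2: Ef <- Zz -> Ft -> Bf
  P3: Ef <- Zz -> Bf
  P4: Ef <- Ft <- Rf -> Bf
  P5: Ef <- Ft <- Zz -> Bf
  P6: Ef <- Ft -> Bf
The empty set is not sufficient: P2 (Ef <- Zz -> Ft -> Bf) has no collider blocking it and no conditioned non-collider, so it is open.
Try {Ft, Zz}:
  P1: blocked at fork node Zz ∈ conditioning set.
  P2: blocked at fork node Zz ∈ conditioning set.
  P3: blocked at fork node Zz ∈ conditioning set.
  P4: blocked at chain node Ft ∈ conditioning set.
  P5: blocked at chain node Ft ∈ conditioning set.
  P6: blocked at fork node Ft ∈ conditioning set.
{Ft, Zz} contains no descendant of Ef and blocks every backdoor path.
Every element of {Ft, Zz} is needed (dropping Ft leaves P4 open; dropping Zz leaves P1 open), so no proper subset is valid.
Among all size-2 subsets of the eligible variables, only {Ft, Zz} blocks every backdoor path, so it is the unique smallest valid adjustment set.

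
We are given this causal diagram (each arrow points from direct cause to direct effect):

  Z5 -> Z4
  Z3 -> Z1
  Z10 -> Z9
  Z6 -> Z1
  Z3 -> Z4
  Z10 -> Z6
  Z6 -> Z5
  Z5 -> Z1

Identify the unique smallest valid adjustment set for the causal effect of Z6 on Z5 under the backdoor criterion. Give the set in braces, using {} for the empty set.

{}

Variables eligible for adjustment (non-descendants of Z6, excluding Z6 and Z5): {Z10, Z3, Z9}.
Backdoor paths from Z6 to Z5:
  (none)
With no backdoor paths the empty set already satisfies the criterion, and it is trivially minimal.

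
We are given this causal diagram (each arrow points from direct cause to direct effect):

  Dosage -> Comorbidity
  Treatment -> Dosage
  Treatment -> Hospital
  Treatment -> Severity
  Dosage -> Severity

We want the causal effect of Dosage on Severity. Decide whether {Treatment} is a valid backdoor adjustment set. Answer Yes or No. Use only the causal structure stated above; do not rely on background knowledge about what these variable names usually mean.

Backdoor paths from Dosage to Severity (paths whose first edge points into Dosage):
  P1: Dosage <- Treatment -> Severity
Condition 1 (no descendant of Dosage in the set): holds — descendants of Dosage are {Comorbidity, Severity}; none are in {Treatment}.
Condition 2 (every backdoor path blocked by {Treatment}):
  P1: blocked at fork node Treatment ∈ conditioning set.
{Treatment} satisfies the backdoor criterion.

Yes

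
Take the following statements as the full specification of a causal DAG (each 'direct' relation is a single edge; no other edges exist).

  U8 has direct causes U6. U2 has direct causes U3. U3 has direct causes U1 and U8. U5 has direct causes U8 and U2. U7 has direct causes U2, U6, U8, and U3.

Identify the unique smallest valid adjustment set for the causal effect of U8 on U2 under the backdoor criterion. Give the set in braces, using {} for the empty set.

Variables eligible for adjustment (non-descendants of U8, excluding U8 and U2): {U1, U6}.
Backdoor paths from U8 to U2:
  P1: U8 <- U6 -> U7 <- U3 -> U2
  P2: U8 <- U6 -> U7 <- U2
Each backdoor path contains an unconditioned collider, so every path is already blocked with the empty conditioning set:
  P1: blocked at collider U7 (neither it nor any descendant is in the conditioning set).
  P2: blocked at collider U7 (neither it nor any descendant is in the conditioning set).
The empty set is therefore the unique smallest valid set.

{}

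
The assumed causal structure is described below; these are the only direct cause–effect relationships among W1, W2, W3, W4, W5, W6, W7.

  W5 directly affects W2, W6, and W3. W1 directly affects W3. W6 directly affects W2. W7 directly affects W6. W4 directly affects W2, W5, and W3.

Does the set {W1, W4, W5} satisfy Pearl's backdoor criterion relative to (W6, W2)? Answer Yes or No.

Yes

Backdoor paths from W6 to W2 (paths whose first edge points into W6):
  P1: W6 <- W5 <- W4 -> W2
  P2: W6 <- W5 -> W2
  P3: W6 <- W5 -> W3 <- W4 -> W2
Condition 1 (no descendant of W6 in the set): holds — descendants of W6 are {W2}; none are in {W1, W4, W5}.
Condition 2 (every backdoor path blocked by {W1, W4, W5}):
  P1: blocked at chain node W5 ∈ conditioning set.
  P2: blocked at fork node W5 ∈ conditioning set.
  P3: blocked at fork node W5 ∈ conditioning set.
{W1, W4, W5} satisfies the backdoor criterion.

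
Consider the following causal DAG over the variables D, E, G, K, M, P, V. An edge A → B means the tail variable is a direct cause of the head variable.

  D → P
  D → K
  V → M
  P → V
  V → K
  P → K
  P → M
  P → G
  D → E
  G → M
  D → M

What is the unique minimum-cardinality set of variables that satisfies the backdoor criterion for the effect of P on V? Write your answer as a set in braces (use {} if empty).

Variables eligible for adjustment (non-descendants of P, excluding P and V): {D, E}.
Backdoor paths from P to V:
  P1: P <- D -> K <- V
  P2: P <- D -> M <- V
Each backdoor path contains an unconditioned collider, so every path is already blocked with the empty conditioning set:
  P1: blocked at collider K (neither it nor any descendant is in the conditioning set).
  P2: blocked at collider M (neither it nor any descendant is in the conditioning set).
The empty set is therefore the unique smallest valid set.

{}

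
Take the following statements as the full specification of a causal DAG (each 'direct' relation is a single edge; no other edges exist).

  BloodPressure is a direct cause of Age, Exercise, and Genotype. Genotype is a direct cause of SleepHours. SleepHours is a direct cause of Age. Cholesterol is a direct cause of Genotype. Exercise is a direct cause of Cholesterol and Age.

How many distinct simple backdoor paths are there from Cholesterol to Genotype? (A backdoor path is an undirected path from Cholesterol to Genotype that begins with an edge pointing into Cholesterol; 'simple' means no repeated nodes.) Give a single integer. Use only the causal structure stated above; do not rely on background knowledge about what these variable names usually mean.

4

A backdoor path from Cholesterol to Genotype is any simple undirected path whose first edge points into Cholesterol (i.e. leaves Cholesterol via a parent).
Parents of Cholesterol: {Exercise}.
Enumerating:
  P1: Cholesterol <- Exercise <- BloodPressure -> Genotype
  P2: Cholesterol <- Exercise <- BloodPressure -> Age <- SleepHours <- Genotype
  P3: Cholesterol <- Exercise -> Age <- BloodPressure -> Genotype
  P4: Cholesterol <- Exercise -> Age <- SleepHours <- Genotype
That exhausts the simple backdoor paths. Count: 4.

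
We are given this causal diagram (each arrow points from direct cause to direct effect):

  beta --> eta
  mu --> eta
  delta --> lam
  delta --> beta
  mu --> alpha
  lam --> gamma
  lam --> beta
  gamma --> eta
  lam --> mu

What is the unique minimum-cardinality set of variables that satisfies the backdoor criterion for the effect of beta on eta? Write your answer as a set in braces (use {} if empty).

{lam}

Variables eligible for adjustment (non-descendants of beta, excluding beta and eta): {alpha, delta, gamma, lam, mu}.
Backdoor paths from beta to eta:
  P1: beta <- delta -> lam -> mu -> eta
  P2: beta <- delta -> lam -> gamma -> eta
  P3: beta <- lam -> mu -> eta
  P4: beta <- lam -> gamma -> eta
The empty set is not sufficient: P1 (beta <- delta -> lam -> mu -> eta) has no collider blocking it and no conditioned non-collider, so it is open.
Try {lam}:
  P1: blocked at chain node lam ∈ conditioning set.
  P2: blocked at chain node lam ∈ conditioning set.
  P3: blocked at fork node lam ∈ conditioning set.
  P4: blocked at fork node lam ∈ conditioning set.
{lam} contains no descendant of beta and blocks every backdoor path.
No other singleton works — e.g. {delta} leaves P3 open — so {lam} is the unique smallest valid adjustment set.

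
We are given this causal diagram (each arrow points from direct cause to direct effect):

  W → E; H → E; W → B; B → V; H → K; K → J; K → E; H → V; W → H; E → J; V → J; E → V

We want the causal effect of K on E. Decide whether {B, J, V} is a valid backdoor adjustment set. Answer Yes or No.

Backdoor paths from K to E (paths whose first edge points into K):
  P1: K <- H <- W -> B -> V <- E
  P2: K <- H <- W -> B -> V -> J <- E
  P3: K <- H <- W -> E
  P4: K <- H -> E
  P5: K <- H -> V <- B <- W -> E
  P6: K <- H -> V <- E
  P7: K <- H -> V -> J <- E
Condition 1 (no descendant of K in the set): FAILS — J and V are descendants of K.
Condition 2 (every backdoor path blocked by {B, J, V}):
  P1: blocked at chain node B ∈ conditioning set.
  P2: blocked at chain node B ∈ conditioning set.
  P3: open — no interior node is in the conditioning set.
  P4: open — no interior node is in the conditioning set.
  P5: blocked at chain node B ∈ conditioning set.
  P6: open — collider(s) V are conditioned on (or have a conditioned descendant) and no non-collider on the path is in the set.
  P7: blocked at chain node V ∈ conditioning set.
{B, J, V} does not satisfy the backdoor criterion.

No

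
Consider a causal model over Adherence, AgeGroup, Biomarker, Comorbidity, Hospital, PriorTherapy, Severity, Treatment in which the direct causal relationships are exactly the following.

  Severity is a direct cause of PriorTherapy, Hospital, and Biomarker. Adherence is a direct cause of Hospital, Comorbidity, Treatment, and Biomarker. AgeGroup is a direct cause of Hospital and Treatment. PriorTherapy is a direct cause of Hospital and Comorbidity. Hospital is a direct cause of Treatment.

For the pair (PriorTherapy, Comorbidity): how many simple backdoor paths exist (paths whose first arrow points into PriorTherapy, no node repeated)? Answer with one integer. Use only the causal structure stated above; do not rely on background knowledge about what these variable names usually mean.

A backdoor path from PriorTherapy to Comorbidity is any simple undirected path whose first edge points into PriorTherapy (i.e. leaves PriorTherapy via a parent).
Parents of PriorTherapy: {Severity}.
Enumerating:
  P1: PriorTherapy <- Severity -> Hospital <- AgeGroup -> Treatment <- Adherence -> Comorbidity
  P2: PriorTherapy <- Severity -> Hospital <- Adherence -> Comorbidity
  P3: PriorTherapy <- Severity -> Hospital -> Treatment <- Adherence -> Comorbidity
  P4: PriorTherapy <- Severity -> Biomarker <- Adherence -> Comorbidity
That exhausts the simple backdoor paths. Count: 4.

4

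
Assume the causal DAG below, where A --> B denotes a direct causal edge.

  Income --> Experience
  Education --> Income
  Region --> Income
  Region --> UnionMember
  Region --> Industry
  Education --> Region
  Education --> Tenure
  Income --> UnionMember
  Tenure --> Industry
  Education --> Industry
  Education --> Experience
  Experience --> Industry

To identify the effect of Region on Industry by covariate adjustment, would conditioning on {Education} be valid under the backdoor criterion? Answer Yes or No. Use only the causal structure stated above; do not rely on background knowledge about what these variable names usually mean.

Yes

Backdoor paths from Region to Industry (paths whose first edge points into Region):
  P1: Region <- Education -> Tenure -> Industry
  P2: Region <- Education -> Income -> Experience -> Industry
  P3: Region <- Education -> Experience -> Industry
  P4: Region <- Education -> Industry
Condition 1 (no descendant of Region in the set): holds — descendants of Region are {Experience, Income, Industry, UnionMember}; none are in {Education}.
Condition 2 (every backdoor path blocked by {Education}):
  P1: blocked at fork node Education ∈ conditioning set.
  P2: blocked at fork node Education ∈ conditioning set.
  P3: blocked at fork node Education ∈ conditioning set.
  P4: blocked at fork node Education ∈ conditioning set.
{Education} satisfies the backdoor criterion.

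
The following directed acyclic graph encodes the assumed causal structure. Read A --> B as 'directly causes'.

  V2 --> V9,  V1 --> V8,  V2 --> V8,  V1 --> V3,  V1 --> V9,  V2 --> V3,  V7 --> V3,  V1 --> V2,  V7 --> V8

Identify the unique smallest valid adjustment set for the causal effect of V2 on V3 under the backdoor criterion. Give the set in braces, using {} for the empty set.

{V1}

Variables eligible for adjustment (non-descendants of V2, excluding V2 and V3): {V1, V7}.
Backdoor paths from V2 to V3:
  P1: V2 <- V1 -> V3
  P2: V2 <- V1 -> V8 <- V7 -> V3
The empty set is not sufficient: P1 (V2 <- V1 -> V3) has no collider blocking it and no conditioned non-collider, so it is open.
Try {V1}:
  P1: blocked at fork node V1 ∈ conditioning set.
  P2: blocked at fork node V1 ∈ conditioning set.
{V1} contains no descendant of V2 and blocks every backdoor path.
No other singleton works — e.g. {V7} leaves P1 open — so {V1} is the unique smallest valid adjustment set.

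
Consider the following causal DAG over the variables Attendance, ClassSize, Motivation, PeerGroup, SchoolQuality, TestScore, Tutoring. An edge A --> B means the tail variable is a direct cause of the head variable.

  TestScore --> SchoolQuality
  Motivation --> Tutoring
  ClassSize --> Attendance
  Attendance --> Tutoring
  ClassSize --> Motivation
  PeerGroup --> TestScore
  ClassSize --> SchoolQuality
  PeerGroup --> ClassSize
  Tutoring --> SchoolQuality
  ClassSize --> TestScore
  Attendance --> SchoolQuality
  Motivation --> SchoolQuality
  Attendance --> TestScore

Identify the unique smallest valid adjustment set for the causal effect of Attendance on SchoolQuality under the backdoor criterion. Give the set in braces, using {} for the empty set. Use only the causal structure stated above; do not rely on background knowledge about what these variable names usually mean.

{ClassSize}

Variables eligible for adjustment (non-descendants of Attendance, excluding Attendance and SchoolQuality): {ClassSize, Motivation, PeerGroup}.
Backdoor paths from Attendance to SchoolQuality:
  P1: Attendance <- ClassSize <- PeerGroup -> TestScore -> SchoolQuality
  P2: Attendance <- ClassSize -> Motivation -> Tutoring -> SchoolQuality
  P3: Attendance <- ClassSize -> Motivation -> SchoolQuality
  P4: Attendance <- ClassSize -> TestScore -> SchoolQuality
  P5: Attendance <- ClassSize -> SchoolQuality
The empty set is not sufficient: P1 (Attendance <- ClassSize <- PeerGroup -> TestScore -> SchoolQuality) has no collider blocking it and no conditioned non-collider, so it is open.
Try {ClassSize}:
  P1: blocked at chain node ClassSize ∈ conditioning set.
  P2: blocked at fork node ClassSize ∈ conditioning set.
  P3: blocked at fork node ClassSize ∈ conditioning set.
  P4: blocked at fork node ClassSize ∈ conditioning set.
  P5: blocked at fork node ClassSize ∈ conditioning set.
{ClassSize} contains no descendant of Attendance and blocks every backdoor path.
No other singleton works — e.g. {PeerGroup} leaves P2 open — so {ClassSize} is the unique smallest valid adjustment set.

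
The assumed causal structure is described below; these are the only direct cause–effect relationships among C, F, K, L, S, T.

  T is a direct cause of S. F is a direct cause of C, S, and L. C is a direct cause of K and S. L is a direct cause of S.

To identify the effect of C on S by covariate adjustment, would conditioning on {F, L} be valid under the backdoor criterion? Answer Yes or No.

Backdoor paths from C to S (paths whose first edge points into C):
  P1: C <- F -> L -> S
  P2: C <- F -> S
Condition 1 (no descendant of C in the set): holds — descendants of C are {K, S}; none are in {F, L}.
Condition 2 (every backdoor path blocked by {F, L}):
  P1: blocked at fork node F ∈ conditioning set.
  P2: blocked at fork node F ∈ conditioning set.
{F, L} satisfies the backdoor criterion.

Yes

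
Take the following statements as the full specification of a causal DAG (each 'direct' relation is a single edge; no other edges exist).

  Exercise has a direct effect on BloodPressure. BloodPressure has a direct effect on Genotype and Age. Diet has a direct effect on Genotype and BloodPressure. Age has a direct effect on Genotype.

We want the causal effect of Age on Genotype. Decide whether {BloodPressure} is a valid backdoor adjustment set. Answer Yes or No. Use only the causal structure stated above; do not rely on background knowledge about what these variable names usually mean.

Backdoor paths from Age to Genotype (paths whose first edge points into Age):
  P1: Age <- BloodPressure <- Diet -> Genotype
  P2: Age <- BloodPressure -> Genotype
Condition 1 (no descendant of Age in the set): holds — descendants of Age are {Genotype}; none are in {BloodPressure}.
Condition 2 (every backdoor path blocked by {BloodPressure}):
  P1: blocked at chain node BloodPressure ∈ conditioning set.
  P2: blocked at fork node BloodPressure ∈ conditioning set.
{BloodPressure} satisfies the backdoor criterion.

Yes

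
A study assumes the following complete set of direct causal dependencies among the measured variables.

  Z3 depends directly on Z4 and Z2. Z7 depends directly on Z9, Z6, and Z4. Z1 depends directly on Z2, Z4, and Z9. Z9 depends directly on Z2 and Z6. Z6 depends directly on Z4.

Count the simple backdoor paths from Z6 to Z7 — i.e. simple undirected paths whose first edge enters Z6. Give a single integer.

A backdoor path from Z6 to Z7 is any simple undirected path whose first edge points into Z6 (i.e. leaves Z6 via a parent).
Parents of Z6: {Z4}.
Enumerating:
  P1: Z6 <- Z4 -> Z3 <- Z2 -> Z9 -> Z7
  P2: Z6 <- Z4 -> Z3 <- Z2 -> Z1 <- Z9 -> Z7
  P3: Z6 <- Z4 -> Z7
  P4: Z6 <- Z4 -> Z1 <- Z2 -> Z9 -> Z7
  P5: Z6 <- Z4 -> Z1 <- Z9 -> Z7
That exhausts the simple backdoor paths. Count: 5.

5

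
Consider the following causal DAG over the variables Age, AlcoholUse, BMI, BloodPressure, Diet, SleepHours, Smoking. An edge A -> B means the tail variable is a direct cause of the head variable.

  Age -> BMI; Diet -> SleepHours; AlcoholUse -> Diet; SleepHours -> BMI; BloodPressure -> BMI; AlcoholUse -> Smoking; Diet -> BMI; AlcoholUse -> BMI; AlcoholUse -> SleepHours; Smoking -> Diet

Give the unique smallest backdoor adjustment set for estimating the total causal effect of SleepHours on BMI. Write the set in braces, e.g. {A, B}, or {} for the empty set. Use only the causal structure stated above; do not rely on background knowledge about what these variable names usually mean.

{AlcoholUse, Diet}

Variables eligible for adjustment (non-descendants of SleepHours, excluding SleepHours and BMI): {Age, AlcoholUse, BloodPressure, Diet, Smoking}.
Backdoor paths from SleepHours to BMI:
  P1: SleepHours <- AlcoholUse -> Smoking -> Diet -> BMI
  P2: SleepHours <- AlcoholUse -> Diet -> BMI
  P3: SleepHours <- AlcoholUse -> BMI
  P4: SleepHours <- Diet <- AlcoholUse -> BMI
  P5: SleepHours <- Diet <- Smoking <- AlcoholUse -> BMI
  P6: SleepHours <- Diet -> BMI
The empty set is not sufficient: P1 (SleepHours <- AlcoholUse -> Smoking -> Diet -> BMI) has no collider blocking it and no conditioned non-collider, so it is open.
Try {AlcoholUse, Diet}:
  P1: blocked at fork node AlcoholUse ∈ conditioning set.
  P2: blocked at fork node AlcoholUse ∈ conditioning set.
  P3: blocked at fork node AlcoholUse ∈ conditioning set.
  P4: blocked at chain node Diet ∈ conditioning set.
  P5: blocked at chain node Diet ∈ conditioning set.
  P6: blocked at fork node Diet ∈ conditioning set.
{AlcoholUse, Diet} contains no descendant of SleepHours and blocks every backdoor path.
Every element of {AlcoholUse, Diet} is needed (dropping AlcoholUse leaves P3 open; dropping Diet leaves P6 open), so no proper subset is valid.
Among all size-2 subsets of the eligible variables, only {AlcoholUse, Diet} blocks every backdoor path, so it is the unique smallest valid adjustment set.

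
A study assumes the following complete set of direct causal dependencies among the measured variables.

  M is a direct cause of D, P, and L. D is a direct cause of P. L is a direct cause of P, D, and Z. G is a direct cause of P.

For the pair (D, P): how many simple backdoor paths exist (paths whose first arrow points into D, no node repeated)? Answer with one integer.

A backdoor path from D to P is any simple undirected path whose first edge points into D (i.e. leaves D via a parent).
Parents of D: {L, M}.
Enumerating:
  P1: D <- M -> L -> P
  P2: D <- M -> P
  P3: D <- L <- M -> P
  P4: D <- L -> P
That exhausts the simple backdoor paths. Count: 4.

4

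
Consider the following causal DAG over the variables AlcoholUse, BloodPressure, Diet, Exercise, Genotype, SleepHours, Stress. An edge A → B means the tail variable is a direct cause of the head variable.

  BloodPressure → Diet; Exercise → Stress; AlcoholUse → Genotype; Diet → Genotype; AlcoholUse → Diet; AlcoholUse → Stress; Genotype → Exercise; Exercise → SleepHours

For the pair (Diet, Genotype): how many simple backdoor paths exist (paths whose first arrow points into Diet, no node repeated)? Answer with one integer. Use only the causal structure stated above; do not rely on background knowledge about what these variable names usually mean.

A backdoor path from Diet to Genotype is any simple undirected path whose first edge points into Diet (i.e. leaves Diet via a parent).
Parents of Diet: {AlcoholUse, BloodPressure}.
Enumerating:
  P1: Diet <- AlcoholUse -> Genotype
  P2: Diet <- AlcoholUse -> Stress <- Exercise <- Genotype
That exhausts the simple backdoor paths. Count: 2.

2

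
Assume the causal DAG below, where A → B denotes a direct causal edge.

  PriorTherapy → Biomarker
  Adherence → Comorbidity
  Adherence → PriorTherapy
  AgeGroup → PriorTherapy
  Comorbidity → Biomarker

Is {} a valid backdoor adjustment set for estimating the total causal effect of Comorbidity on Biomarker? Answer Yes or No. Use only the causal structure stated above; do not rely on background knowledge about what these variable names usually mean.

Backdoor paths from Comorbidity to Biomarker (paths whose first edge points into Comorbidity):
  P1: Comorbidity <- Adherence -> PriorTherapy -> Biomarker
Condition 1 (no descendant of Comorbidity in the set): holds — descendants of Comorbidity are {Biomarker}; none are in {}.
Condition 2 (every backdoor path blocked by {}):
  P1: open — no interior node is in the conditioning set.
{} does not satisfy the backdoor criterion.

No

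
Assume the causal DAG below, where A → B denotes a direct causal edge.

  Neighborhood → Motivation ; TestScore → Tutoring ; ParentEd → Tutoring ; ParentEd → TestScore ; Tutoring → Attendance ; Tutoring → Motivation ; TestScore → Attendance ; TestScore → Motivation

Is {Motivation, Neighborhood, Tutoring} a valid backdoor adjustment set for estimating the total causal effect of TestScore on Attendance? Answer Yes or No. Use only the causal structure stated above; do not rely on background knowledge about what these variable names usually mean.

No

Backdoor paths from TestScore to Attendance (paths whose first edge points into TestScore):
  P1: TestScore <- ParentEd -> Tutoring -> Attendance
Condition 1 (no descendant of TestScore in the set): FAILS — Motivation and Tutoring are descendants of TestScore.
Condition 2 (every backdoor path blocked by {Motivation, Neighborhood, Tutoring}):
  P1: blocked at chain node Tutoring ∈ conditioning set.
{Motivation, Neighborhood, Tutoring} does not satisfy the backdoor criterion.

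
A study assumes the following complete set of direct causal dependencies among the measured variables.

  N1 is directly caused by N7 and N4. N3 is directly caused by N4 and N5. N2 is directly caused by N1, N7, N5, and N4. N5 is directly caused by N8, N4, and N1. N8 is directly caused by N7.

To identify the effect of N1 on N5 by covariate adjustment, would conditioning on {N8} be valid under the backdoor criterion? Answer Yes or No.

No

Backdoor paths from N1 to N5 (paths whose first edge points into N1):
  P1: N1 <- N7 -> N8 -> N5
  P2: N1 <- N7 -> N2 <- N4 -> N5
  P3: N1 <- N7 -> N2 <- N4 -> N3 <- N5
  P4: N1 <- N7 -> N2 <- N5
  P5: N1 <- N4 -> N5
  P6: N1 <- N4 -> N3 <- N5
  P7: N1 <- N4 -> N2 <- N7 -> N8 -> N5
  P8: N1 <- N4 -> N2 <- N5
Condition 1 (no descendant of N1 in the set): holds — descendants of N1 are {N2, N3, N5}; none are in {N8}.
Condition 2 (every backdoor path blocked by {N8}):
  P1: blocked at chain node N8 ∈ conditioning set.
  P2: blocked at collider N2 (neither it nor any descendant is in the conditioning set).
  P3: blocked at collider N2 (neither it nor any descendant is in the conditioning set).
  P4: blocked at collider N2 (neither it nor any descendant is in the conditioning set).
  P5: open — no interior node is in the conditioning set.
  P6: blocked at collider N3 (neither it nor any descendant is in the conditioning set).
  P7: blocked at collider N2 (neither it nor any descendant is in the conditioning set).
  P8: blocked at collider N2 (neither it nor any descendant is in the conditioning set).
{N8} does not satisfy the backdoor criterion.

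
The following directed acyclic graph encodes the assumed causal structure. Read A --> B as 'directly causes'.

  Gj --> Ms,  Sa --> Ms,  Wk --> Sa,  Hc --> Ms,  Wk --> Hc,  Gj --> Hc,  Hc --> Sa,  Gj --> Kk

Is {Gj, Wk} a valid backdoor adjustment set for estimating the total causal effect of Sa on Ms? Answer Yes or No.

No

Backdoor paths from Sa to Ms (paths whose first edge points into Sa):
  P1: Sa <- Wk -> Hc <- Gj -> Ms
  P2: Sa <- Wk -> Hc -> Ms
  P3: Sa <- Hc <- Gj -> Ms
  P4: Sa <- Hc -> Ms
Condition 1 (no descendant of Sa in the set): holds — descendants of Sa are {Ms}; none are in {Gj, Wk}.
Condition 2 (every backdoor path blocked by {Gj, Wk}):
  P1: blocked at fork node Wk ∈ conditioning set.
  P2: blocked at fork node Wk ∈ conditioning set.
  P3: blocked at fork node Gj ∈ conditioning set.
  P4: open — no interior node is in the conditioning set.
{Gj, Wk} does not satisfy the backdoor criterion.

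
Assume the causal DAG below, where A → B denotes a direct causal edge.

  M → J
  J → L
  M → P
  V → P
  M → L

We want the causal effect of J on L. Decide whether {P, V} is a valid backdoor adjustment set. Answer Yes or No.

No

Backdoor paths from J to L (paths whose first edge points into J):
  P1: J <- M -> L
Condition 1 (no descendant of J in the set): holds — descendants of J are {L}; none are in {P, V}.
Condition 2 (every backdoor path blocked by {P, V}):
  P1: open — no interior node is in the conditioning set.
{P, V} does not satisfy the backdoor criterion.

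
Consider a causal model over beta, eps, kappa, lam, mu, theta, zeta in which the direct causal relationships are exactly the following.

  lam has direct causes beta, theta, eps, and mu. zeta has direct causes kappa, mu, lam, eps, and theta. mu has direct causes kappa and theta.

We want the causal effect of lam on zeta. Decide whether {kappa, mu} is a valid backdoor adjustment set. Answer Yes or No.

No

Backdoor paths from lam to zeta (paths whose first edge points into lam):
  P1: lam <- theta -> mu <- kappa -> zeta
  P2: lam <- theta -> mu -> zeta
  P3: lam <- theta -> zeta
  P4: lam <- eps -> zeta
  P5: lam <- mu <- kappa -> zeta
  P6: lam <- mu <- theta -> zeta
  P7: lam <- mu -> zeta
Condition 1 (no descendant of lam in the set): holds — descendants of lam are {zeta}; none are in {kappa, mu}.
Condition 2 (every backdoor path blocked by {kappa, mu}):
  P1: blocked at fork node kappa ∈ conditioning set.
  P2: blocked at chain node mu ∈ conditioning set.
  P3: open — no interior node is in the conditioning set.
  P4: open — no interior node is in the conditioning set.
  P5: blocked at chain node mu ∈ conditioning set.
  P6: blocked at chain node mu ∈ conditioning set.
  P7: blocked at fork node mu ∈ conditioning set.
{kappa, mu} does not satisfy the backdoor criterion.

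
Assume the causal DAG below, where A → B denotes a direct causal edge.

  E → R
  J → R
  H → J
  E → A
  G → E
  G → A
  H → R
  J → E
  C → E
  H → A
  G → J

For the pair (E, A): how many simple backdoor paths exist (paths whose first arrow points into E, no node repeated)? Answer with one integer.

A backdoor path from E to A is any simple undirected path whose first edge points into E (i.e. leaves E via a parent).
Parents of E: {C, G, J}.
Enumerating:
  P1: E <- G -> J <- H -> A
  P2: E <- G -> J -> R <- H -> A
  P3: E <- G -> A
  P4: E <- J <- G -> A
  P5: E <- J <- H -> A
  P6: E <- J -> R <- H -> A
That exhausts the simple backdoor paths. Count: 6.

6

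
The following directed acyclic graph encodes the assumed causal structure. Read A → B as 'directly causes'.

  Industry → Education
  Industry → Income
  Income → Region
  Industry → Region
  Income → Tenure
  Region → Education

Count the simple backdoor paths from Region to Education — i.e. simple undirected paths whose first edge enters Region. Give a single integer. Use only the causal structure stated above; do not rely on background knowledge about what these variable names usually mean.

2

A backdoor path from Region to Education is any simple undirected path whose first edge points into Region (i.e. leaves Region via a parent).
Parents of Region: {Income, Industry}.
Enumerating:
  P1: Region <- Industry -> Education
  P2: Region <- Income <- Industry -> Education
That exhausts the simple backdoor paths. Count: 2.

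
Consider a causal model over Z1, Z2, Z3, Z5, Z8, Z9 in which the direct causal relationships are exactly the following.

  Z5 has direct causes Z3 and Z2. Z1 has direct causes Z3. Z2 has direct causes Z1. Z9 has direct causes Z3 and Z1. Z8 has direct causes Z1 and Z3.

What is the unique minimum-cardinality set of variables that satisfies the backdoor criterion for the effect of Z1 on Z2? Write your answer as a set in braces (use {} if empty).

Variables eligible for adjustment (non-descendants of Z1, excluding Z1 and Z2): {Z3}.
Backdoor paths from Z1 to Z2:
  P1: Z1 <- Z3 -> Z5 <- Z2
Each backdoor path contains an unconditioned collider, so every path is already blocked with the empty conditioning set:
  P1: blocked at collider Z5 (neither it nor any descendant is in the conditioning set).
The empty set is therefore the unique smallest valid set.

{}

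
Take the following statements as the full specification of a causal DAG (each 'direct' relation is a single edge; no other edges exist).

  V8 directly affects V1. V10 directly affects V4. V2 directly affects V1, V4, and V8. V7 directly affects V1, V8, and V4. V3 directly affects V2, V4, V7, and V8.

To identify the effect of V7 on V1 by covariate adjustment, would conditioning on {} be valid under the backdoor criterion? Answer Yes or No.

No

Backdoor paths from V7 to V1 (paths whose first edge points into V7):
  P1: V7 <- V3 -> V2 -> V8 -> V1
  P2: V7 <- V3 -> V2 -> V1
  P3: V7 <- V3 -> V8 <- V2 -> V1
  P4: V7 <- V3 -> V8 -> V1
  P5: V7 <- V3 -> V4 <- V2 -> V8 -> V1
  P6: V7 <- V3 -> V4 <- V2 -> V1
Condition 1 (no descendant of V7 in the set): holds — descendants of V7 are {V1, V4, V8}; none are in {}.
Condition 2 (every backdoor path blocked by {}):
  P1: open — no interior node is in the conditioning set.
  P2: open — no interior node is in the conditioning set.
  P3: blocked at collider V8 (neither it nor any descendant is in the conditioning set).
  P4: open — no interior node is in the conditioning set.
  P5: blocked at collider V4 (neither it nor any descendant is in the conditioning set).
  P6: blocked at collider V4 (neither it nor any descendant is in the conditioning set).
{} does not satisfy the backdoor criterion.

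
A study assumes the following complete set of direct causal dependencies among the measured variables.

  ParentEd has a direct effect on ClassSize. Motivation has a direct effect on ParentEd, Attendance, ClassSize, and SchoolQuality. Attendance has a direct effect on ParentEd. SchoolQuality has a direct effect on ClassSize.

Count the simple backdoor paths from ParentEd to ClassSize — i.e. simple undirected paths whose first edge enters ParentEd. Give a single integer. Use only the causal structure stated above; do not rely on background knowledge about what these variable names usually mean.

4

A backdoor path from ParentEd to ClassSize is any simple undirected path whose first edge points into ParentEd (i.e. leaves ParentEd via a parent).
Parents of ParentEd: {Attendance, Motivation}.
Enumerating:
  P1: ParentEd <- Motivation -> SchoolQuality -> ClassSize
  P2: ParentEd <- Motivation -> ClassSize
  P3: ParentEd <- Attendance <- Motivation -> SchoolQuality -> ClassSize
  P4: ParentEd <- Attendance <- Motivation -> ClassSize
That exhausts the simple backdoor paths. Count: 4.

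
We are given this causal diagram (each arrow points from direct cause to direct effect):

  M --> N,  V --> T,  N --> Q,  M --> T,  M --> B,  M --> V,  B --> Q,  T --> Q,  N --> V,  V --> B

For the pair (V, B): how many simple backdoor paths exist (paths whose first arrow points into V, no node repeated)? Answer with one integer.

7

A backdoor path from V to B is any simple undirected path whose first edge points into V (i.e. leaves V via a parent).
Parents of V: {M, N}.
Enumerating:
  P1: V <- M -> N -> Q <- B
  P2: V <- M -> B
  P3: V <- M -> T -> Q <- B
  P4: V <- N <- M -> B
  P5: V <- N <- M -> T -> Q <- B
  P6: V <- N -> Q <- B
  P7: V <- N -> Q <- T <- M -> B
That exhausts the simple backdoor paths. Count: 7.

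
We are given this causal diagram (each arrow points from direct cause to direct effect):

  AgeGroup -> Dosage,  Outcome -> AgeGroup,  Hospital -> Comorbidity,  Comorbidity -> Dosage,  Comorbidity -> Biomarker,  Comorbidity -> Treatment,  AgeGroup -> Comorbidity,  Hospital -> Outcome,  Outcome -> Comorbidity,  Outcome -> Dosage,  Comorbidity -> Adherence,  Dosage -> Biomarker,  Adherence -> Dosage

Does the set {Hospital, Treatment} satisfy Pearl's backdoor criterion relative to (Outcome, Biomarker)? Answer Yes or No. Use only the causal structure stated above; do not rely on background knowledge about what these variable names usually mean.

Backdoor paths from Outcome to Biomarker (paths whose first edge points into Outcome):
  P1: Outcome <- Hospital -> Comorbidity <- AgeGroup -> Dosage -> Biomarker
  P2: Outcome <- Hospital -> Comorbidity -> Adherence -> Dosage -> Biomarker
  P3: Outcome <- Hospital -> Comorbidity -> Dosage -> Biomarker
  P4: Outcome <- Hospital -> Comorbidity -> Biomarker
Condition 1 (no descendant of Outcome in the set): FAILS — Treatment is a descendant of Outcome.
Condition 2 (every backdoor path blocked by {Hospital, Treatment}):
  P1: blocked at fork node Hospital ∈ conditioning set.
  P2: blocked at fork node Hospital ∈ conditioning set.
  P3: blocked at fork node Hospital ∈ conditioning set.
  P4: blocked at fork node Hospital ∈ conditioning set.
{Hospital, Treatment} does not satisfy the backdoor criterion.

No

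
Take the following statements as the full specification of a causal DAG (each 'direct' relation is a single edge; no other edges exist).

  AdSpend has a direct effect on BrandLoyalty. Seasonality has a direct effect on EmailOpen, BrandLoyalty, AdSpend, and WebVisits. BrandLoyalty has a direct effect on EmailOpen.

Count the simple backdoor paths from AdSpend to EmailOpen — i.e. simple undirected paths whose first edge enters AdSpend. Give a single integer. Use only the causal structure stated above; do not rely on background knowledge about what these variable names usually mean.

2

A backdoor path from AdSpend to EmailOpen is any simple undirected path whose first edge points into AdSpend (i.e. leaves AdSpend via a parent).
Parents of AdSpend: {Seasonality}.
Enumerating:
  P1: AdSpend <- Seasonality -> BrandLoyalty -> EmailOpen
  P2: AdSpend <- Seasonality -> EmailOpen
That exhausts the simple backdoor paths. Count: 2.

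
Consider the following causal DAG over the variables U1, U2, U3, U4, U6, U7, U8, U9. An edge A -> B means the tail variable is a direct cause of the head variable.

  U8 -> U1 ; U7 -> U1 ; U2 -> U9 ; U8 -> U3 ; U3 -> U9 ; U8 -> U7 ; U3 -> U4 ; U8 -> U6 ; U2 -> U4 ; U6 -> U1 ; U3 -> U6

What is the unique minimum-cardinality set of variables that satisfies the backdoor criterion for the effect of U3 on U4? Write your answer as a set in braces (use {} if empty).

{}

Variables eligible for adjustment (non-descendants of U3, excluding U3 and U4): {U2, U7, U8}.
Backdoor paths from U3 to U4:
  (none)
With no backdoor paths the empty set already satisfies the criterion, and it is trivially minimal.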